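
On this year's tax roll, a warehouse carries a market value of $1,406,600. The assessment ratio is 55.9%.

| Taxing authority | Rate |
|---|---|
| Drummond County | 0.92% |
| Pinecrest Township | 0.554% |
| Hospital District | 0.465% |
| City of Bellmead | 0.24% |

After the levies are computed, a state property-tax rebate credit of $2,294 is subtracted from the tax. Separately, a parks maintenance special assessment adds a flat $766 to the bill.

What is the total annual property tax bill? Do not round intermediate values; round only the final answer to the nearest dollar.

Assessed value = $1,406,600 × 0.559 = $786,289.4
Drummond County: $786,289.4 × 0.0092 = $7,233.86248
Pinecrest Township: $786,289.4 × 0.00554 = $4,356.043276
Hospital District: $786,289.4 × 0.00465 = $3,656.24571
City of Bellmead: $786,289.4 × 0.0024 = $1,887.09456
Levies subtotal = $17,133.246026
After credit = $17,133.246026 − $2,294 = $14,839.246026
Total = $14,839.246026 + $766 = $15,605.246026

$15,605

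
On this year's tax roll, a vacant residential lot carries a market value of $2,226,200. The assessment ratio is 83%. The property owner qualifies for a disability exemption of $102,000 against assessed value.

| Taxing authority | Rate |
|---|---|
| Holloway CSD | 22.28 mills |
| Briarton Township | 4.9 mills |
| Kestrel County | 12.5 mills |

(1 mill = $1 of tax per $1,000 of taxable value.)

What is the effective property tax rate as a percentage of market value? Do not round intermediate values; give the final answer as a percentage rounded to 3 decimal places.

Assessed value = $2,226,200 × 0.83 = $1,847,746
Taxable value = $1,847,746 − $102,000 = $1,745,746
Holloway CSD: $1,745,746 × 0.02228 = $38,895.22088
Briarton Township: $1,745,746 × 0.0049 = $8,554.1554
Kestrel County: $1,745,746 × 0.0125 = $21,821.825
Total tax = $69,271.20128
Effective rate = $69,271.20128 ÷ $2,226,200 = 3.112% of market value

3.112%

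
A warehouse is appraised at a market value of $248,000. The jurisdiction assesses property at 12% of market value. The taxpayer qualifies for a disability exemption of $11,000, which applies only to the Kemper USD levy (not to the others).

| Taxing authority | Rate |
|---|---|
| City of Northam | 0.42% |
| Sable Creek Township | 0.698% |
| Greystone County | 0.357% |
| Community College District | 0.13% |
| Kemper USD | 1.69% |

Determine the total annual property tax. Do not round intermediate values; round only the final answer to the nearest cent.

$794.69

Assessed value = $248,000 × 0.12 = $29,760
City of Northam: $29,760 × 0.0042 = $124.992
Sable Creek Township: $29,760 × 0.00698 = $207.7248
Greystone County: $29,760 × 0.00357 = $106.2432
Community College District: $29,760 × 0.0013 = $38.688
Kemper USD: ($29,760 − $11,000) × 0.0169 = $18,760 × 0.0169 = $317.044
Total = $794.692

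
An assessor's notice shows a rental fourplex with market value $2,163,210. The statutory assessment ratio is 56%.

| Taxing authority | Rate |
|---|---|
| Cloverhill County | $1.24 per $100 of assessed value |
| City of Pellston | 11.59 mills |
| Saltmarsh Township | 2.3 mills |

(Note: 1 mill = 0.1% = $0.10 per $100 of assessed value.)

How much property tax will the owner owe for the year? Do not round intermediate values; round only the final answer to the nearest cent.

$31,847.64

Assessed value = $2,163,210 × 0.56 = $1,211,397.6
Cloverhill County: $1,211,397.6 × 0.0124 = $15,021.33024
City of Pellston: $1,211,397.6 × 0.01159 = $14,040.098184
Saltmarsh Township: $1,211,397.6 × 0.0023 = $2,786.21448
Total = $31,847.642904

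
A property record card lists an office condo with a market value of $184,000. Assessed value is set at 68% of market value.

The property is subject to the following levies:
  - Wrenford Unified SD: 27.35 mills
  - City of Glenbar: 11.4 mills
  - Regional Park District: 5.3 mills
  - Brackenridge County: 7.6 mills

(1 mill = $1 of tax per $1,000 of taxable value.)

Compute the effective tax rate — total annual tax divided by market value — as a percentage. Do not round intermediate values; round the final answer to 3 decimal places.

3.512%

Assessed value = $184,000 × 0.68 = $125,120
Wrenford Unified SD: $125,120 × 0.02735 = $3,422.032
City of Glenbar: $125,120 × 0.0114 = $1,426.368
Regional Park District: $125,120 × 0.0053 = $663.136
Brackenridge County: $125,120 × 0.0076 = $950.912
Total tax = $6,462.448
Effective rate = $6,462.448 ÷ $184,000 = 3.512% of market value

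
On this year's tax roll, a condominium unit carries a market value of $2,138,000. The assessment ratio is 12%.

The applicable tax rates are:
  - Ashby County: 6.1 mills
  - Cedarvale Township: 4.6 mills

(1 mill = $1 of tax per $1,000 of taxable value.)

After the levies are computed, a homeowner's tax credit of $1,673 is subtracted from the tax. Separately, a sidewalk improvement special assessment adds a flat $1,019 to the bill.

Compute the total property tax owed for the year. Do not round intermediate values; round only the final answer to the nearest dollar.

Assessed value = $2,138,000 × 0.12 = $256,560
Ashby County: $256,560 × 0.0061 = $1,565.016
Cedarvale Township: $256,560 × 0.0046 = $1,180.176
Levies subtotal = $2,745.192
After credit = $2,745.192 − $1,673 = $1,072.192
Total = $1,072.192 + $1,019 = $2,091.192

$2,091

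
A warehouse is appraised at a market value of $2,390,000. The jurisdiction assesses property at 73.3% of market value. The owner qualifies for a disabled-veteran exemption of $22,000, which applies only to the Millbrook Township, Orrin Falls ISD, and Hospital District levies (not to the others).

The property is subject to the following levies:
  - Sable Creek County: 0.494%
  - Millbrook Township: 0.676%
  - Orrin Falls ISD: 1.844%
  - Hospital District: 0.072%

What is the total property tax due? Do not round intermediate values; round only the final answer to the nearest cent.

$53,492.47

Assessed value = $2,390,000 × 0.733 = $1,751,870
Sable Creek County: $1,751,870 × 0.00494 = $8,654.2378
Millbrook Township: ($1,751,870 − $22,000) × 0.00676 = $1,729,870 × 0.00676 = $11,693.9212
Orrin Falls ISD: ($1,751,870 − $22,000) × 0.01844 = $1,729,870 × 0.01844 = $31,898.8028
Hospital District: ($1,751,870 − $22,000) × 0.00072 = $1,729,870 × 0.00072 = $1,245.5064
Total = $53,492.4682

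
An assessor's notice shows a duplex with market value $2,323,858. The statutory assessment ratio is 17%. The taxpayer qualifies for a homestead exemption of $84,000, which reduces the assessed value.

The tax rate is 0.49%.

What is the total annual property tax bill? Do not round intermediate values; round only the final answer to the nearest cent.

$1,524.17

Assessed value = $2,323,858 × 0.17 = $395,055.86
Taxable value = $395,055.86 − $84,000 = $311,055.86
Tax = $311,055.86 × 0.0049 = $1,524.173714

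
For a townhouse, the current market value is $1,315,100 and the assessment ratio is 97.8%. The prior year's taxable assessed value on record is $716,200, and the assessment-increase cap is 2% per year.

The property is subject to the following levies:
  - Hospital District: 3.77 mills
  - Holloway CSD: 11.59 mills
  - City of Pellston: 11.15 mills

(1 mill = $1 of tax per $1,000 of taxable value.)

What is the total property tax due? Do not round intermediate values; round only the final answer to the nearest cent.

$19,366.19

Uncapped assessed value = $1,315,100 × 0.978 = $1,286,167.8
Cap limit = $716,200 × 1.02 = $730,524
Taxable assessed value = min($1,286,167.8, $730,524) = $730,524 (cap binds)
Hospital District: $730,524 × 0.00377 = $2,754.07548
Holloway CSD: $730,524 × 0.01159 = $8,466.77316
City of Pellston: $730,524 × 0.01115 = $8,145.3426
Total = $19,366.19124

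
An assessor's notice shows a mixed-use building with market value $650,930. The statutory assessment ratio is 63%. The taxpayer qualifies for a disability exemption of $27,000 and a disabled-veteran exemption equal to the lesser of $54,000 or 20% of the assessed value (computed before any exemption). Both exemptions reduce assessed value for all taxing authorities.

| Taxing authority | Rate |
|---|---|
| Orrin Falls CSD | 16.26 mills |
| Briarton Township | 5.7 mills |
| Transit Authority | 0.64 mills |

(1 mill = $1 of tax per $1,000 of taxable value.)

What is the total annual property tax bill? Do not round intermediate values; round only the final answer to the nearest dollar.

Assessed value = $650,930 × 0.63 = $410,085.9
Disabled-veteran exemption = min($54,000, 20% × $410,085.9) = min($54,000, $82,017.18) = $54,000 (dollar cap binds)
Taxable value = $410,085.9 − $27,000 − $54,000 = $329,085.9
Orrin Falls CSD: $329,085.9 × 0.01626 = $5,350.936734
Briarton Township: $329,085.9 × 0.0057 = $1,875.78963
Transit Authority: $329,085.9 × 0.00064 = $210.614976
Total = $7,437.34134

$7,437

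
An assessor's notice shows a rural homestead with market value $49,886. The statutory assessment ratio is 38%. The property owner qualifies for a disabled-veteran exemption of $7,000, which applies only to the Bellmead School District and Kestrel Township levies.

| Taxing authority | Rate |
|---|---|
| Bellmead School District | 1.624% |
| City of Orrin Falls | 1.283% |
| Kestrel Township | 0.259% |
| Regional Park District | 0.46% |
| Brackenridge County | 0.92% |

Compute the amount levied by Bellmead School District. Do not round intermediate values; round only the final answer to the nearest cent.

Assessed value = $49,886 × 0.38 = $18,956.68
Bellmead School District taxable value = $18,956.68 − $7,000 = $11,956.68
Bellmead School District levy = $11,956.68 × 0.01624 = $194.1764832

$194.18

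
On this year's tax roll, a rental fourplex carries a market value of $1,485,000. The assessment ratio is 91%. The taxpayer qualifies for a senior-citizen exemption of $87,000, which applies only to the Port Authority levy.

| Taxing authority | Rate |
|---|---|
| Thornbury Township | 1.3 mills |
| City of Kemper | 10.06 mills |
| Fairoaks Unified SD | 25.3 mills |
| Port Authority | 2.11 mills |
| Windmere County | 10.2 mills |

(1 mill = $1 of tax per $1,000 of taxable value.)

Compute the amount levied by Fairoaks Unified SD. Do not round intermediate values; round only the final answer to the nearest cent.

Assessed value = $1,485,000 × 0.91 = $1,351,350
Fairoaks Unified SD taxable value = $1,351,350 (exemption does not apply)
Fairoaks Unified SD levy = $1,351,350 × 0.0253 = $34,189.155

$34,189.16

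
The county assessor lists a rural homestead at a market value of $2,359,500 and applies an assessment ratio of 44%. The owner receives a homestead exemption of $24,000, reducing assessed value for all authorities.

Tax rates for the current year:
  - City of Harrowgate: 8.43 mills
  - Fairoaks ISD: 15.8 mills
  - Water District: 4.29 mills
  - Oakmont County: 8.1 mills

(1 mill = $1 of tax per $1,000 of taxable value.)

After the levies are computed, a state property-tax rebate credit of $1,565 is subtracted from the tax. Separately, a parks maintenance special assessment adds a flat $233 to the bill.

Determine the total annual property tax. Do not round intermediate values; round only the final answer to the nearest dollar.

$35,807

Assessed value = $2,359,500 × 0.44 = $1,038,180
Taxable value = $1,038,180 − $24,000 = $1,014,180
City of Harrowgate: $1,014,180 × 0.00843 = $8,549.5374
Fairoaks ISD: $1,014,180 × 0.0158 = $16,024.044
Water District: $1,014,180 × 0.00429 = $4,350.8322
Oakmont County: $1,014,180 × 0.0081 = $8,214.858
Levies subtotal = $37,139.2716
After credit = $37,139.2716 − $1,565 = $35,574.2716
Total = $35,574.2716 + $233 = $35,807.2716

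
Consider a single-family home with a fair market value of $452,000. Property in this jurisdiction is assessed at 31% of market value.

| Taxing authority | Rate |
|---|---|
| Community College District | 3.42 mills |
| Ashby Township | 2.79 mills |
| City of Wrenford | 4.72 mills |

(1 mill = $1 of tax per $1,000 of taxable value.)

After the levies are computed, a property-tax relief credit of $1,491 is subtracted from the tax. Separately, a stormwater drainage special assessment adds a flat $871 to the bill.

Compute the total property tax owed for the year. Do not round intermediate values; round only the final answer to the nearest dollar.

Assessed value = $452,000 × 0.31 = $140,120
Community College District: $140,120 × 0.00342 = $479.2104
Ashby Township: $140,120 × 0.00279 = $390.9348
City of Wrenford: $140,120 × 0.00472 = $661.3664
Levies subtotal = $1,531.5116
After credit = $1,531.5116 − $1,491 = $40.5116
Total = $40.5116 + $871 = $911.5116

$912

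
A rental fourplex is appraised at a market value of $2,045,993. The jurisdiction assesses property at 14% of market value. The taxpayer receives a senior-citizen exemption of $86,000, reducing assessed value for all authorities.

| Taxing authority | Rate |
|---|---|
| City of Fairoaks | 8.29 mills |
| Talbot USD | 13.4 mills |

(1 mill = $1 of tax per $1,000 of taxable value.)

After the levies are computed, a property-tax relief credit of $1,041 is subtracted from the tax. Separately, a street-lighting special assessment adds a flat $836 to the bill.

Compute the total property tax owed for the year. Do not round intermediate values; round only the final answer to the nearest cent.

$4,142.52

Assessed value = $2,045,993 × 0.14 = $286,439.02
Taxable value = $286,439.02 − $86,000 = $200,439.02
City of Fairoaks: $200,439.02 × 0.00829 = $1,661.6394758
Talbot USD: $200,439.02 × 0.0134 = $2,685.882868
Levies subtotal = $4,347.5223438
After credit = $4,347.5223438 − $1,041 = $3,306.5223438
Total = $3,306.5223438 + $836 = $4,142.5223438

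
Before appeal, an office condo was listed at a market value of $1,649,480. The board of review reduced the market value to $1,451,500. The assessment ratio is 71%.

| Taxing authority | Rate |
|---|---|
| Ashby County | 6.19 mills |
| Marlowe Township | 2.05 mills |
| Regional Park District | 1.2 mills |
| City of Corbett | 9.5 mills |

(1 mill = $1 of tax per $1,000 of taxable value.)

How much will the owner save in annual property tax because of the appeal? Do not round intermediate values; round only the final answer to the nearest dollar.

$2,662

Old assessed value = $1,649,480 × 0.71 = $1,171,130.8
New assessed value = $1,451,500 × 0.71 = $1,030,565
Combined rate = 0.00619 + 0.00205 + 0.0012 + 0.0095 = 0.01894
Old tax = $1,171,130.8 × 0.01894 = $22,181.217352
New tax = $1,030,565 × 0.01894 = $19,518.9011
Reduction = $22,181.217352 − $19,518.9011 = $2,662.316252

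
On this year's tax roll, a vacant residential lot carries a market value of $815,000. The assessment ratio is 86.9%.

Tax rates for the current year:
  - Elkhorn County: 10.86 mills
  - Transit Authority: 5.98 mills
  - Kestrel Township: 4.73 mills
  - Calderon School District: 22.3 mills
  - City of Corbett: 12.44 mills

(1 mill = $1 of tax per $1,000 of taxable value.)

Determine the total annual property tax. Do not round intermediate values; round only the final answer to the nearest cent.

Assessed value = $815,000 × 0.869 = $708,235
Elkhorn County: $708,235 × 0.01086 = $7,691.4321
Transit Authority: $708,235 × 0.00598 = $4,235.2453
Kestrel Township: $708,235 × 0.00473 = $3,349.95155
Calderon School District: $708,235 × 0.0223 = $15,793.6405
City of Corbett: $708,235 × 0.01244 = $8,810.4434
Total = $7,691.4321 + $4,235.2453 + $3,349.95155 + $15,793.6405 + $8,810.4434 = $39,880.71285

$39,880.71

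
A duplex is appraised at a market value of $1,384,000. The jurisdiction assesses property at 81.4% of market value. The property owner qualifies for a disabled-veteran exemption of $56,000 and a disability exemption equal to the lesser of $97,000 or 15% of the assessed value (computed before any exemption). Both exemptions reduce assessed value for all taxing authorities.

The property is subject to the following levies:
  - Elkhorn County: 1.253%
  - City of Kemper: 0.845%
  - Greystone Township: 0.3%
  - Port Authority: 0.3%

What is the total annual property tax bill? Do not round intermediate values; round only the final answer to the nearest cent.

Assessed value = $1,384,000 × 0.814 = $1,126,576
Disability exemption = min($97,000, 15% × $1,126,576) = min($97,000, $168,986.4) = $97,000 (dollar cap binds)
Taxable value = $1,126,576 − $56,000 − $97,000 = $973,576
Elkhorn County: $973,576 × 0.01253 = $12,198.90728
City of Kemper: $973,576 × 0.00845 = $8,226.7172
Greystone Township: $973,576 × 0.003 = $2,920.728
Port Authority: $973,576 × 0.003 = $2,920.728
Total = $26,267.08048

$26,267.08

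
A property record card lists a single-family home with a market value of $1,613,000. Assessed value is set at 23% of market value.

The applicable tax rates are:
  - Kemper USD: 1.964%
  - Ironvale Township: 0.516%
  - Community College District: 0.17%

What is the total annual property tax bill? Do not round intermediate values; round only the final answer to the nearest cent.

Assessed value = $1,613,000 × 0.23 = $370,990
Kemper USD: $370,990 × 0.01964 = $7,286.2436
Ironvale Township: $370,990 × 0.00516 = $1,914.3084
Community College District: $370,990 × 0.0017 = $630.683
Total = $7,286.2436 + $1,914.3084 + $630.683 = $9,831.235

$9,831.24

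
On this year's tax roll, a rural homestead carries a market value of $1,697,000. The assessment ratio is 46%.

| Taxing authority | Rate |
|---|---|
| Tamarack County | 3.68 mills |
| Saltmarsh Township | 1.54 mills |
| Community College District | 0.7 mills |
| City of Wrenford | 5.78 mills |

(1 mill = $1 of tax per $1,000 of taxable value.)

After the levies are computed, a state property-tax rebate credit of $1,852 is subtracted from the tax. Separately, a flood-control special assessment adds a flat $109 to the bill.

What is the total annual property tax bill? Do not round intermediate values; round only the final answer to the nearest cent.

Assessed value = $1,697,000 × 0.46 = $780,620
Tamarack County: $780,620 × 0.00368 = $2,872.6816
Saltmarsh Township: $780,620 × 0.00154 = $1,202.1548
Community College District: $780,620 × 0.0007 = $546.434
City of Wrenford: $780,620 × 0.00578 = $4,511.9836
Levies subtotal = $9,133.254
After credit = $9,133.254 − $1,852 = $7,281.254
Total = $7,281.254 + $109 = $7,390.254

$7,390.25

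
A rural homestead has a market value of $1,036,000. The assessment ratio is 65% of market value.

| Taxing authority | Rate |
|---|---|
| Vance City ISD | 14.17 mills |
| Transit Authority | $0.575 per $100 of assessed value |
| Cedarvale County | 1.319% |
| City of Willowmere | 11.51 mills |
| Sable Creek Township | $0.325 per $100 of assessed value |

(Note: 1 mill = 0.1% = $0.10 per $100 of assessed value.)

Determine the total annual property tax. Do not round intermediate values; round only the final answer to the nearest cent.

$32,235.66

Assessed value = $1,036,000 × 0.65 = $673,400
Vance City ISD: $673,400 × 0.01417 = $9,542.078
Transit Authority: $673,400 × 0.00575 = $3,872.05
Cedarvale County: $673,400 × 0.01319 = $8,882.146
City of Willowmere: $673,400 × 0.01151 = $7,750.834
Sable Creek Township: $673,400 × 0.00325 = $2,188.55
Total = $32,235.658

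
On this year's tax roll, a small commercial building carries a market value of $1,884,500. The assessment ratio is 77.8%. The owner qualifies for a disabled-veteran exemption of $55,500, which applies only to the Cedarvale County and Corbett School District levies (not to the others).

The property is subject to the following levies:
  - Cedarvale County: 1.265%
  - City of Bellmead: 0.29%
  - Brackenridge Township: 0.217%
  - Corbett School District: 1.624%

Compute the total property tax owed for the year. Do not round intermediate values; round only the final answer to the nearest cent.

$48,186.75

Assessed value = $1,884,500 × 0.778 = $1,466,141
Cedarvale County: ($1,466,141 − $55,500) × 0.01265 = $1,410,641 × 0.01265 = $17,844.60865
City of Bellmead: $1,466,141 × 0.0029 = $4,251.8089
Brackenridge Township: $1,466,141 × 0.00217 = $3,181.52597
Corbett School District: ($1,466,141 − $55,500) × 0.01624 = $1,410,641 × 0.01624 = $22,908.80984
Total = $48,186.75336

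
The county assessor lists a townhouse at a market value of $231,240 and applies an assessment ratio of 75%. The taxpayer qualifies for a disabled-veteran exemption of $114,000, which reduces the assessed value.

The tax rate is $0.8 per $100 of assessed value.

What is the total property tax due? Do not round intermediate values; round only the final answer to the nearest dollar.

$475

Assessed value = $231,240 × 0.75 = $173,430
Taxable value = $173,430 − $114,000 = $59,430
Tax = $59,430 × 0.008 = $475.44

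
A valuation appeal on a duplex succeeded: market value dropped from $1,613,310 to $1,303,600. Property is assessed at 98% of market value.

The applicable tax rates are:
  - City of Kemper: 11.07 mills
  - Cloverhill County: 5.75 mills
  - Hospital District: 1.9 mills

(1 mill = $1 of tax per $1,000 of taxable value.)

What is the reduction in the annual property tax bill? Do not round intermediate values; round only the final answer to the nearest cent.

$5,681.82

Old assessed value = $1,613,310 × 0.98 = $1,581,043.8
New assessed value = $1,303,600 × 0.98 = $1,277,528
Combined rate = 0.01107 + 0.00575 + 0.0019 = 0.01872
Old tax = $1,581,043.8 × 0.01872 = $29,597.139936
New tax = $1,277,528 × 0.01872 = $23,915.32416
Reduction = $29,597.139936 − $23,915.32416 = $5,681.815776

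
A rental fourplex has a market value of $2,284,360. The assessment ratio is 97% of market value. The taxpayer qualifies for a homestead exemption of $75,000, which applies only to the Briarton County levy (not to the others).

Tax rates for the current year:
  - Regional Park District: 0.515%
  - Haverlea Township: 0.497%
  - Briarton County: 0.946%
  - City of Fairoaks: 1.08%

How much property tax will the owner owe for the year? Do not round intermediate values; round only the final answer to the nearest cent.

Assessed value = $2,284,360 × 0.97 = $2,215,829.2
Regional Park District: $2,215,829.2 × 0.00515 = $11,411.52038
Haverlea Township: $2,215,829.2 × 0.00497 = $11,012.671124
Briarton County: ($2,215,829.2 − $75,000) × 0.00946 = $2,140,829.2 × 0.00946 = $20,252.244232
City of Fairoaks: $2,215,829.2 × 0.0108 = $23,930.95536
Total = $66,607.391096

$66,607.39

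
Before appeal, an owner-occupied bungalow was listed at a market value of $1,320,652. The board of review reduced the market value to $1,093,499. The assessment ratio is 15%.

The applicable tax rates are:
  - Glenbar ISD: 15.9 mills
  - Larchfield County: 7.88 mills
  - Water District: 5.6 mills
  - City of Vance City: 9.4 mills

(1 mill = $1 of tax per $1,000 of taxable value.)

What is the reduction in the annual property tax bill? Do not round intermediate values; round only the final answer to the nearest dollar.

$1,321

Old assessed value = $1,320,652 × 0.15 = $198,097.8
New assessed value = $1,093,499 × 0.15 = $164,024.85
Combined rate = 0.0159 + 0.00788 + 0.0056 + 0.0094 = 0.03878
Old tax = $198,097.8 × 0.03878 = $7,682.232684
New tax = $164,024.85 × 0.03878 = $6,360.883683
Reduction = $7,682.232684 − $6,360.883683 = $1,321.349001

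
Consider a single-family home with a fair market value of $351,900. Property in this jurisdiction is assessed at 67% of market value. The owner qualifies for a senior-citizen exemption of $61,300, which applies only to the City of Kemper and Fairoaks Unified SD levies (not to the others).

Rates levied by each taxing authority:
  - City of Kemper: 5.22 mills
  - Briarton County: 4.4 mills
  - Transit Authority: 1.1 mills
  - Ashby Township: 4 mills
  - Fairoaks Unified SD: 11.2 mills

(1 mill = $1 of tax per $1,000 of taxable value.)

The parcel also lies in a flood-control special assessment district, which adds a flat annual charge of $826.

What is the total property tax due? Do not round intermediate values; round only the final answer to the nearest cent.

Assessed value = $351,900 × 0.67 = $235,773
City of Kemper: ($235,773 − $61,300) × 0.00522 = $174,473 × 0.00522 = $910.74906
Briarton County: $235,773 × 0.0044 = $1,037.4012
Transit Authority: $235,773 × 0.0011 = $259.3503
Ashby Township: $235,773 × 0.004 = $943.092
Fairoaks Unified SD: ($235,773 − $61,300) × 0.0112 = $174,473 × 0.0112 = $1,954.0976
Levies subtotal = $5,104.69016
Total = $5,104.69016 + $826 = $5,930.69016

$5,930.69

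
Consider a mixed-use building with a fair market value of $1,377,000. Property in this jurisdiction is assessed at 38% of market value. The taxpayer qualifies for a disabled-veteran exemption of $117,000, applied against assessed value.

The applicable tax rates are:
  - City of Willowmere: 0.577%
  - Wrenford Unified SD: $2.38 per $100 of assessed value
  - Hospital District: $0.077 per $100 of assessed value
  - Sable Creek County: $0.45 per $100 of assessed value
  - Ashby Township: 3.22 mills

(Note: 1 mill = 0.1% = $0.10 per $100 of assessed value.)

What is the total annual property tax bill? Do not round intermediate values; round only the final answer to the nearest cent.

Assessed value = $1,377,000 × 0.38 = $523,260
Taxable value = $523,260 − $117,000 = $406,260
City of Willowmere: $406,260 × 0.00577 = $2,344.1202
Wrenford Unified SD: $406,260 × 0.0238 = $9,668.988
Hospital District: $406,260 × 0.00077 = $312.8202
Sable Creek County: $406,260 × 0.0045 = $1,828.17
Ashby Township: $406,260 × 0.00322 = $1,308.1572
Total = $15,462.2556

$15,462.26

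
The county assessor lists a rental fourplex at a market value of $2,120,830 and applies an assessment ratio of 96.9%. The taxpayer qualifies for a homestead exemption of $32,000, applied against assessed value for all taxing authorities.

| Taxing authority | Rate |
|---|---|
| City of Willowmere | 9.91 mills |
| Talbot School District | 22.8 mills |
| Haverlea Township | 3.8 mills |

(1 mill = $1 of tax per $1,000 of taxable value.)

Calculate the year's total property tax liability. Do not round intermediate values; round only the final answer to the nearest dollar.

Assessed value = $2,120,830 × 0.969 = $2,055,084.27
Taxable value = $2,055,084.27 − $32,000 = $2,023,084.27
City of Willowmere: $2,023,084.27 × 0.00991 = $20,048.7651157
Talbot School District: $2,023,084.27 × 0.0228 = $46,126.321356
Haverlea Township: $2,023,084.27 × 0.0038 = $7,687.720226
Total = $20,048.7651157 + $46,126.321356 + $7,687.720226 = $73,862.8066977

$73,863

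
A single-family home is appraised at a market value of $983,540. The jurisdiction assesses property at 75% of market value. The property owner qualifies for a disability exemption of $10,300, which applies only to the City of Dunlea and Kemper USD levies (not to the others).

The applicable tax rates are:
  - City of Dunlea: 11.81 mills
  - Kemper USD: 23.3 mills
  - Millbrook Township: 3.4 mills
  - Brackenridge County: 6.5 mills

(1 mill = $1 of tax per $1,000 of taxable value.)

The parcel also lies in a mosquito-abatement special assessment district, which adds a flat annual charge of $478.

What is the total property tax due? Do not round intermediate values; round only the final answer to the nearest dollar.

Assessed value = $983,540 × 0.75 = $737,655
City of Dunlea: ($737,655 − $10,300) × 0.01181 = $727,355 × 0.01181 = $8,590.06255
Kemper USD: ($737,655 − $10,300) × 0.0233 = $727,355 × 0.0233 = $16,947.3715
Millbrook Township: $737,655 × 0.0034 = $2,508.027
Brackenridge County: $737,655 × 0.0065 = $4,794.7575
Levies subtotal = $32,840.21855
Total = $32,840.21855 + $478 = $33,318.21855

$33,318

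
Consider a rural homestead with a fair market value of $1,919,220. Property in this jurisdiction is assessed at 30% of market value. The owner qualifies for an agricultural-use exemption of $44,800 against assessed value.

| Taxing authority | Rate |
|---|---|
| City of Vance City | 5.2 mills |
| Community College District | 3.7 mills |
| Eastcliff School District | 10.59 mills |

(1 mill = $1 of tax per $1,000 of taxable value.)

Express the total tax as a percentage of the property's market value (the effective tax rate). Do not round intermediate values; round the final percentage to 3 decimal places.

0.539%

Assessed value = $1,919,220 × 0.3 = $575,766
Taxable value = $575,766 − $44,800 = $530,966
City of Vance City: $530,966 × 0.0052 = $2,761.0232
Community College District: $530,966 × 0.0037 = $1,964.5742
Eastcliff School District: $530,966 × 0.01059 = $5,622.92994
Total tax = $10,348.52734
Effective rate = $10,348.52734 ÷ $1,919,220 = 0.539% of market value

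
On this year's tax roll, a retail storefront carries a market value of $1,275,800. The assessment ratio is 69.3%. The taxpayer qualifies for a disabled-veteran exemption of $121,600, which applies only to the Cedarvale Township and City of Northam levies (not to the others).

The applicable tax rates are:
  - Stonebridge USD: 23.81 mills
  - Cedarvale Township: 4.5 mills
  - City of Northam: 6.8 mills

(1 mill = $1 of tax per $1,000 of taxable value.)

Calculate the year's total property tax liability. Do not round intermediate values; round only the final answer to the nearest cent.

Assessed value = $1,275,800 × 0.693 = $884,129.4
Stonebridge USD: $884,129.4 × 0.02381 = $21,051.121014
Cedarvale Township: ($884,129.4 − $121,600) × 0.0045 = $762,529.4 × 0.0045 = $3,431.3823
City of Northam: ($884,129.4 − $121,600) × 0.0068 = $762,529.4 × 0.0068 = $5,185.19992
Total = $29,667.703234

$29,667.70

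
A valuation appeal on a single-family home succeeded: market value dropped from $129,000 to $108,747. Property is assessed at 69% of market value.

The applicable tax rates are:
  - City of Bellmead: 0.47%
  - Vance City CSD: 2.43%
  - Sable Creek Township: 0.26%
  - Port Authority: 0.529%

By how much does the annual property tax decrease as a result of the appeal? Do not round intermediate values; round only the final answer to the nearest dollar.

$516

Old assessed value = $129,000 × 0.69 = $89,010
New assessed value = $108,747 × 0.69 = $75,035.43
Combined rate = 0.0047 + 0.0243 + 0.0026 + 0.00529 = 0.03689
Old tax = $89,010 × 0.03689 = $3,283.5789
New tax = $75,035.43 × 0.03689 = $2,768.0570127
Reduction = $3,283.5789 − $2,768.0570127 = $515.5218873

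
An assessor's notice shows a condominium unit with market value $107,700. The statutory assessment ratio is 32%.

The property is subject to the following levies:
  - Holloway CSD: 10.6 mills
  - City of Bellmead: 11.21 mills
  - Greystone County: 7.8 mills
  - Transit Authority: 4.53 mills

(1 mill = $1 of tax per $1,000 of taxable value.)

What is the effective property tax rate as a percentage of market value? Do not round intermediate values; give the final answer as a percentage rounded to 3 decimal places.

1.092%

Assessed value = $107,700 × 0.32 = $34,464
Holloway CSD: $34,464 × 0.0106 = $365.3184
City of Bellmead: $34,464 × 0.01121 = $386.34144
Greystone County: $34,464 × 0.0078 = $268.8192
Transit Authority: $34,464 × 0.00453 = $156.12192
Total tax = $1,176.60096
Effective rate = $1,176.60096 ÷ $107,700 = 1.092% of market value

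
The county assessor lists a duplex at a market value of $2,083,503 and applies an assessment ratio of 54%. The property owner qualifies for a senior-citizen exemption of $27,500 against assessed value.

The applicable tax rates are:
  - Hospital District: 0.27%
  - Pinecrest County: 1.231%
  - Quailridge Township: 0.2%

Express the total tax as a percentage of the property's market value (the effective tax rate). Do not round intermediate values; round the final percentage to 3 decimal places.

Assessed value = $2,083,503 × 0.54 = $1,125,091.62
Taxable value = $1,125,091.62 − $27,500 = $1,097,591.62
Hospital District: $1,097,591.62 × 0.0027 = $2,963.497374
Pinecrest County: $1,097,591.62 × 0.01231 = $13,511.3528422
Quailridge Township: $1,097,591.62 × 0.002 = $2,195.18324
Total tax = $18,670.0334562
Effective rate = $18,670.0334562 ÷ $2,083,503 = 0.896% of market value

0.896%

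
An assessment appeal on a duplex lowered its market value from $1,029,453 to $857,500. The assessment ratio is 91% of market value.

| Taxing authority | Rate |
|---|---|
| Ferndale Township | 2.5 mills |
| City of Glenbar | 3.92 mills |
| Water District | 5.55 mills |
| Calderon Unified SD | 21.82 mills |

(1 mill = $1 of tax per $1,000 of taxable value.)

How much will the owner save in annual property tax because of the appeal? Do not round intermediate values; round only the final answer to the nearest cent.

$5,287.37

Old assessed value = $1,029,453 × 0.91 = $936,802.23
New assessed value = $857,500 × 0.91 = $780,325
Combined rate = 0.0025 + 0.00392 + 0.00555 + 0.02182 = 0.03379
Old tax = $936,802.23 × 0.03379 = $31,654.5473517
New tax = $780,325 × 0.03379 = $26,367.18175
Reduction = $31,654.5473517 − $26,367.18175 = $5,287.3656017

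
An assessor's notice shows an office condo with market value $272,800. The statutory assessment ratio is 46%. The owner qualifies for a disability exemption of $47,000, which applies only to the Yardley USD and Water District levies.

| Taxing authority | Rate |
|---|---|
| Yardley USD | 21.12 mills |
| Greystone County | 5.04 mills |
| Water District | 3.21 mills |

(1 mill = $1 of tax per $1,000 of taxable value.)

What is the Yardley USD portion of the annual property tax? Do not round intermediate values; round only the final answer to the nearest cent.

$1,657.67

Assessed value = $272,800 × 0.46 = $125,488
Yardley USD taxable value = $125,488 − $47,000 = $78,488
Yardley USD levy = $78,488 × 0.02112 = $1,657.66656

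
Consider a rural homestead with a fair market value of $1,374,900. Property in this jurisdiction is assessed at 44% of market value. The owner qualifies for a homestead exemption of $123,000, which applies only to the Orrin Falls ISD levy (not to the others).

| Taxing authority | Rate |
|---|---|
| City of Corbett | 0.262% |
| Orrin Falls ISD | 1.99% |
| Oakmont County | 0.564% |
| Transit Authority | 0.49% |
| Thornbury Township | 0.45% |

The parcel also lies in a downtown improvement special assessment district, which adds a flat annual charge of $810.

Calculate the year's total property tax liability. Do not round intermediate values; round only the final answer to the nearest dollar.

$21,084

Assessed value = $1,374,900 × 0.44 = $604,956
City of Corbett: $604,956 × 0.00262 = $1,584.98472
Orrin Falls ISD: ($604,956 − $123,000) × 0.0199 = $481,956 × 0.0199 = $9,590.9244
Oakmont County: $604,956 × 0.00564 = $3,411.95184
Transit Authority: $604,956 × 0.0049 = $2,964.2844
Thornbury Township: $604,956 × 0.0045 = $2,722.302
Levies subtotal = $20,274.44736
Total = $20,274.44736 + $810 = $21,084.44736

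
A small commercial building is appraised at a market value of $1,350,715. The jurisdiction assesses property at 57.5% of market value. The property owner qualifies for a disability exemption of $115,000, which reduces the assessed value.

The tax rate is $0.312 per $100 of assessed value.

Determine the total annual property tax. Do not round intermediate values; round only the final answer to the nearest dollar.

Assessed value = $1,350,715 × 0.575 = $776,661.125
Taxable value = $776,661.125 − $115,000 = $661,661.125
Tax = $661,661.125 × 0.00312 = $2,064.38271

$2,064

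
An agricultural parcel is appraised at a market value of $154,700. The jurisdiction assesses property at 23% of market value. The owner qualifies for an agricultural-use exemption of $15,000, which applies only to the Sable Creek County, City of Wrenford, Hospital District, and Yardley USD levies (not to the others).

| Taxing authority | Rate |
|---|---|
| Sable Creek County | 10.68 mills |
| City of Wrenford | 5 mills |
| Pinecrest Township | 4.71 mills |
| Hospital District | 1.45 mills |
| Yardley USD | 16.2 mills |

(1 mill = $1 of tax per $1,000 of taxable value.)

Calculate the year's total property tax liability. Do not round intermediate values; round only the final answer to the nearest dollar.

$854

Assessed value = $154,700 × 0.23 = $35,581
Sable Creek County: ($35,581 − $15,000) × 0.01068 = $20,581 × 0.01068 = $219.80508
City of Wrenford: ($35,581 − $15,000) × 0.005 = $20,581 × 0.005 = $102.905
Pinecrest Township: $35,581 × 0.00471 = $167.58651
Hospital District: ($35,581 − $15,000) × 0.00145 = $20,581 × 0.00145 = $29.84245
Yardley USD: ($35,581 − $15,000) × 0.0162 = $20,581 × 0.0162 = $333.4122
Total = $853.55124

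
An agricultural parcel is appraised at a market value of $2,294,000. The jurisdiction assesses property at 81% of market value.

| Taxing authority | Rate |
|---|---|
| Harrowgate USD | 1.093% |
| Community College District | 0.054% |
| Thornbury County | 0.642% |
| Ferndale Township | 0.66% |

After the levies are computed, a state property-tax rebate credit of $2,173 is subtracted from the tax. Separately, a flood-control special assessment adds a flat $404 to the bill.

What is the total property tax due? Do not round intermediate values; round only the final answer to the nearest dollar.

Assessed value = $2,294,000 × 0.81 = $1,858,140
Harrowgate USD: $1,858,140 × 0.01093 = $20,309.4702
Community College District: $1,858,140 × 0.00054 = $1,003.3956
Thornbury County: $1,858,140 × 0.00642 = $11,929.2588
Ferndale Township: $1,858,140 × 0.0066 = $12,263.724
Levies subtotal = $45,505.8486
After credit = $45,505.8486 − $2,173 = $43,332.8486
Total = $43,332.8486 + $404 = $43,736.8486

$43,737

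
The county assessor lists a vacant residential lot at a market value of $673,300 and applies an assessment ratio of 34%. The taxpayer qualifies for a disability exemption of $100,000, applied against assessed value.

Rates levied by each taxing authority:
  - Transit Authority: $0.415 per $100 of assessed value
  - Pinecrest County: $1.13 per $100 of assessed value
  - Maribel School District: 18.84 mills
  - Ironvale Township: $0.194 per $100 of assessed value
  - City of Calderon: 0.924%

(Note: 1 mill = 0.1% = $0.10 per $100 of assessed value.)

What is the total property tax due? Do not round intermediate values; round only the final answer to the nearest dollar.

Assessed value = $673,300 × 0.34 = $228,922
Taxable value = $228,922 − $100,000 = $128,922
Transit Authority: $128,922 × 0.00415 = $535.0263
Pinecrest County: $128,922 × 0.0113 = $1,456.8186
Maribel School District: $128,922 × 0.01884 = $2,428.89048
Ironvale Township: $128,922 × 0.00194 = $250.10868
City of Calderon: $128,922 × 0.00924 = $1,191.23928
Total = $5,862.08334

$5,862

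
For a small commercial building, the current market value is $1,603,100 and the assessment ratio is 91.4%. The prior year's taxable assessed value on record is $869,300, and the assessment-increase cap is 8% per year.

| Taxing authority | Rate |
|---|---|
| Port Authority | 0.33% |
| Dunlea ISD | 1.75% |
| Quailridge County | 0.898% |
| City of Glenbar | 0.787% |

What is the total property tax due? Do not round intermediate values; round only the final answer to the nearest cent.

$35,347.48

Uncapped assessed value = $1,603,100 × 0.914 = $1,465,233.4
Cap limit = $869,300 × 1.08 = $938,844
Taxable assessed value = min($1,465,233.4, $938,844) = $938,844 (cap binds)
Port Authority: $938,844 × 0.0033 = $3,098.1852
Dunlea ISD: $938,844 × 0.0175 = $16,429.77
Quailridge County: $938,844 × 0.00898 = $8,430.81912
City of Glenbar: $938,844 × 0.00787 = $7,388.70228
Total = $35,347.4766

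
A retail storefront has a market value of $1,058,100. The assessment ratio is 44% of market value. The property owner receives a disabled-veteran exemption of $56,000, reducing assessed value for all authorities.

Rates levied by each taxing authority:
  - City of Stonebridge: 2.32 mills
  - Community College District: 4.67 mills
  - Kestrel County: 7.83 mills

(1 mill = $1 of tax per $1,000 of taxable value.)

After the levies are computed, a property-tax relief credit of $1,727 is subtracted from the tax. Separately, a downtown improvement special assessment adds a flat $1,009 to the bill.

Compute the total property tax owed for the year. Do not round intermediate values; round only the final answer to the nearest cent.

$5,351.74

Assessed value = $1,058,100 × 0.44 = $465,564
Taxable value = $465,564 − $56,000 = $409,564
City of Stonebridge: $409,564 × 0.00232 = $950.18848
Community College District: $409,564 × 0.00467 = $1,912.66388
Kestrel County: $409,564 × 0.00783 = $3,206.88612
Levies subtotal = $6,069.73848
After credit = $6,069.73848 − $1,727 = $4,342.73848
Total = $4,342.73848 + $1,009 = $5,351.73848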